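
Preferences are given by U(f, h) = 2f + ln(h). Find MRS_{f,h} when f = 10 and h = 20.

MU_f = 2, MU_h = 1/h.
MRS = 2 ÷ (1/h).
At (10, 20): MRS = 40.
The indifference curve has slope −40 at this bundle.

MRS = 40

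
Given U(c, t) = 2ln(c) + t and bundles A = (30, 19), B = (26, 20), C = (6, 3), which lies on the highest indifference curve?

Bundle B

Evaluate utility at each bundle:
U(A) = 25.802.
U(B) = 26.516.
U(C) = 6.584.
Highest utility is B, so B ≻ A ≻ C.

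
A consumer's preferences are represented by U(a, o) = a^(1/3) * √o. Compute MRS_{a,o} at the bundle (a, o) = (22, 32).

MRS = 32/33

MU_a = 1/3·a^(-2/3)·√o and MU_o = 0.5·a^(1/3)·o^(-0.5).
MRS = MU_a/MU_o = (2/3)·o/a.
At (22, 32): MRS = 32/33.
So at (22, 32) the consumer would give up 32/33 units of o for one more unit of a.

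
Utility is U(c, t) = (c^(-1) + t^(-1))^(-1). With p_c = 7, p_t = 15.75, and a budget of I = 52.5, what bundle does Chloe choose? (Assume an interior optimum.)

For CES with ρ = -1, MRS = (t/c)^2.
Tangency: set MRS = p_c/p_t = 7/15.75 = 4/9.
So (t/c)^2 = 4/9; taking the square root, t/c = 2/3, i.e. t = (2/3)·c.
Substitute into the budget 7·c + 15.75·t = 52.5: 17.5·c = 52.5, so c* = 3 and t* = (2/3)·3 = 2.

c* = 3, t* = 2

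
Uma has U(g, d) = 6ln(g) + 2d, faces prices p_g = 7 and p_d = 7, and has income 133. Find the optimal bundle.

MU_g = 6/g, MU_d = 2.
MRS = 6/g ÷ 2.
Tangency: set MRS = p_g/p_d = 7/7 = 1.
MRS depends only on g: 3/g = 1 ⇒ g* = 3/1 = 3.
From the budget, 7·d = 133 − 7·3 = 112, so d* = 16.

g* = 3, d* = 16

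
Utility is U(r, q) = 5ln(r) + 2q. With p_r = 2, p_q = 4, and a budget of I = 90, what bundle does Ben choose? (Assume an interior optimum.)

MU_r = 5/r, MU_q = 2.
MRS = 5/r ÷ 2.
Tangency: set MRS = p_r/p_q = 2/4 = 0.5.
MRS depends only on r: 2.5/r = 0.5 ⇒ r* = 2.5/0.5 = 5.
From the budget, 4·q = 90 − 2·5 = 80, so q* = 20.

r* = 5, q* = 20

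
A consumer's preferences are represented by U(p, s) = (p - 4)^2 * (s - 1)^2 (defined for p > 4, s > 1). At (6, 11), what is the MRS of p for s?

MU_p = 2·(p−4)·(s−1)^2, MU_s = 2·(p−4)^2·(s−1).
MRS = (s−1)/(p−4).
At (6, 11): MRS = 5.
That is, one extra unit of p is worth 5 units of s at the margin.

MRS = 5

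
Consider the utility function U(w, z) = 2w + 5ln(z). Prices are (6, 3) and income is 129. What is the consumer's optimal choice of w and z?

MU_w = 2, MU_z = 5/z.
MRS = 2 ÷ (5/z).
Tangency: set MRS = p_w/p_z = 6/3 = 2.
MRS depends only on z: 0.4·z = 2 ⇒ z* = 2/0.4 = 5.
From the budget, 6·w = 129 − 3·5 = 114, so w* = 19.

w* = 19, z* = 5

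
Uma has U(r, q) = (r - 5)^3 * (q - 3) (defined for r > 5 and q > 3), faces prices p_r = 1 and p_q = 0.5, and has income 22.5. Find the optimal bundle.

MU_r = 3·(r−5)^2·(q−3), MU_q = (r−5)^3.
MRS = (3/1)·(q−3)/(r−5).
Tangency: set MRS = p_r/p_q = 1/0.5 = 2.
So (3/1)·(q − 3)/(r − 5) = 2, i.e. (q − 3) = (2/3)·(r − 5).
Rewrite the budget in excess-of-subsistence terms: 1·(r − 5) + 0.5·(q − 3) = 22.5 − 1·5 − 0.5·3 = 16.
Substituting, (4/3)·(r − 5) = 16, so r − 5 = 12 and r* = 17.
Then q − 3 = (2/3)·12 = 8, so q* = 11.

r* = 17, q* = 11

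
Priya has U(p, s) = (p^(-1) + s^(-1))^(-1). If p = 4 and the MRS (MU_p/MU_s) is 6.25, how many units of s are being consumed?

For CES with ρ = -1, MRS = (s/p)^2.
Setting (s/4)^2 = 6.25 gives s/4 = 2.5 and s = 10.

s = 10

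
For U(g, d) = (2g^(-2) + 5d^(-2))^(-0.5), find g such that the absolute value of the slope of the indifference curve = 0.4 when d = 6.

For CES with ρ = -2, MRS = (2/5)·(d/g)^3.
Setting (2/5)·(6/g)^3 = 0.4 gives (6/g)^3 = 1, so 6/g = 1 and g = 6.

g = 6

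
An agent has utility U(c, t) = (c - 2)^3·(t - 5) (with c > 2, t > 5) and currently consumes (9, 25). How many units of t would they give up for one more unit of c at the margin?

MU_c = 3·(c−2)^2·(t−5), MU_t = (c−2)^3.
MRS = (3/1)·(t−5)/(c−2).
At (9, 25): MRS = 60/7.
The indifference curve has slope −60/7 at this bundle.

MRS = 60/7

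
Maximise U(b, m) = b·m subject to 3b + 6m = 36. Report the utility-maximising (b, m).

b* = 6, m* = 3

MU_b = m and MU_m = b.
MRS = MU_b/MU_m = m/b.
Tangency: set MRS = p_b/p_m = 3/6 = 0.5.
So m/b = 0.5, i.e. m = 0.5·b.
Substitute into the budget 3·b + 6·m = 36: 6·b = 36, so b* = 6.
Then m* = 0.5·6 = 3.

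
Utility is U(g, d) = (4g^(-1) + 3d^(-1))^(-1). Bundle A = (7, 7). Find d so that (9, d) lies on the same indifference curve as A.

U depends on (g, d) only through S = 4g^(-1) + 3d^(-1), so equal utility means equal S. At (7, 7): S = 1.
With g = 9: 4·9^(-1) = 4/9, so 3d^(-1) = 1 − 4/9 = 5/9, i.e. d^(-1) = 5/27.
Hence d = 1/(5/27) = 5.4.
Check: U(9, 5.4) = 1.

d = 5.4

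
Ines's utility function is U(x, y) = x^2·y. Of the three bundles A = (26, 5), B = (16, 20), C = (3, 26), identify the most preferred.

Evaluate utility at each bundle:
U(A) = 3380.
U(B) = 5120.
U(C) = 234.
Highest utility is B, so B ≻ A ≻ C.

Bundle B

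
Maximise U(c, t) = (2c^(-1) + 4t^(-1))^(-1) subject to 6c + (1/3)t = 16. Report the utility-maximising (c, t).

For CES with ρ = -1, MRS = (2/4)·(t/c)^2.
Tangency: set MRS = p_c/p_t = 6/(1/3) = 18.
So (t/c)^2 = 36; taking the square root, t/c = 6, i.e. t = 6·c.
Substitute into the budget 6·c + (1/3)·t = 16: 8·c = 16, so c* = 2 and t* = 6·2 = 12.

c* = 2, t* = 12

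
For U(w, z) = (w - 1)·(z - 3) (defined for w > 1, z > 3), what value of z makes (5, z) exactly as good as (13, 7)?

z = 15

U(13, 7) = 48.
Set U(5, z) = 48 and solve.
With w = 5: (5 − 1) = 4, so (z − 3) = 48/4 = 12.
So z = 3 + 12 = 15.
Check: U(5, 15) = 48.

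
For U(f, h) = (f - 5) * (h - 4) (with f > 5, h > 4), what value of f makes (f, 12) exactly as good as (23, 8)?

f = 14

U(23, 8) = 72.
Set U(f, 12) = 72 and solve.
With h = 12: (12 − 4) = 8, so (f − 5) = 72/8 = 9.
So f = 5 + 9 = 14.
Check: U(14, 12) = 72.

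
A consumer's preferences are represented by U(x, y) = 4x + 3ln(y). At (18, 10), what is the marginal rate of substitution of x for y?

MU_x = 4, MU_y = 3/y.
MRS = 4 ÷ (3/y).
At (18, 10): MRS = 40/3.
That is, one extra unit of x is worth 40/3 units of y at the margin.

MRS = 40/3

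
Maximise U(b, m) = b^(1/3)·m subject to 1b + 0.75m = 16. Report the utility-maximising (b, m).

MU_b = 1/3·b^(-2/3)·m and MU_m = b^(1/3).
MRS = MU_b/MU_m = (1/3)·m/b.
Tangency: set MRS = p_b/p_m = 1/0.75 = 4/3.
So (1/3)·m/b = 4/3, i.e. m = 4·b.
Substitute into the budget 1·b + 0.75·m = 16: 4·b = 16, so b* = 4.
Then m* = 4·4 = 16.

b* = 4, m* = 16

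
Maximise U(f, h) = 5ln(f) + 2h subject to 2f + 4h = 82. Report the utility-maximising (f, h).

f* = 5, h* = 18

MU_f = 5/f, MU_h = 2.
MRS = 5/f ÷ 2.
Tangency: set MRS = p_f/p_h = 2/4 = 0.5.
MRS depends only on f: 2.5/f = 0.5 ⇒ f* = 2.5/0.5 = 5.
From the budget, 4·h = 82 − 2·5 = 72, so h* = 18.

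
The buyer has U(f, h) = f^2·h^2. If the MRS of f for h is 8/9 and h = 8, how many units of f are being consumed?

MU_f = 2·f·h^2 and MU_h = 2·f^2·h.
MRS = MU_f/MU_h = h/f.
Substitute h = 8: MRS = 8/f. Setting 8/f = 8/9 gives f = 8/(8/9) = 9.

f = 9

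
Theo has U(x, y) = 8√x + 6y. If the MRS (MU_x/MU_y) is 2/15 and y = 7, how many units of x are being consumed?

x = 25

MU_x = 8/(2√x), MU_y = 6.
MRS = 8/(2√x) ÷ 6.
MRS depends only on x: (2/3)/√x = 2/15 ⇒ √x = (2/3)/(2/15) = 5 ⇒ x = 25.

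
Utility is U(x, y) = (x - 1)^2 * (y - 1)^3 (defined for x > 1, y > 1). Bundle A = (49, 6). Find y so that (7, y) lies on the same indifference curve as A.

y = 21

U(49, 6) = 288000.
Set U(7, y) = 288000 and solve.
With x = 7: (7 − 1)^2 = 36, so (y − 1)^3 = 288000/36 = 8000.
Taking the cube root (with y > 1): y − 1 = 20, so y = 21.
Check: U(7, 21) = 288000.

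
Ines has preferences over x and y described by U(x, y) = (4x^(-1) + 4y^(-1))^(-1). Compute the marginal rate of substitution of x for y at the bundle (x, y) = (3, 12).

MRS = 16

For CES with ρ = -1, MRS = (y/x)^2.
At (3, 12): MRS = 16.
So at (3, 12) the consumer would give up 16 units of y for one more unit of x.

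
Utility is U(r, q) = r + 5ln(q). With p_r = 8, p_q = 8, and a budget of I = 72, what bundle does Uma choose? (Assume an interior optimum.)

MU_r = 1, MU_q = 5/q.
MRS = 1 ÷ (5/q).
Tangency: set MRS = p_r/p_q = 8/8 = 1.
MRS depends only on q: 0.2·q = 1 ⇒ q* = 1/0.2 = 5.
From the budget, 8·r = 72 − 8·5 = 32, so r* = 4.

r* = 4, q* = 5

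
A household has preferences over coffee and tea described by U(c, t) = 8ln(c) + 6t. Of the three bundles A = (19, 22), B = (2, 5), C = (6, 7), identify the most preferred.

Bundle A

Evaluate utility at each bundle:
U(A) = 155.556.
U(B) = 35.545.
U(C) = 56.334.
Highest utility is A, so A ≻ C ≻ B.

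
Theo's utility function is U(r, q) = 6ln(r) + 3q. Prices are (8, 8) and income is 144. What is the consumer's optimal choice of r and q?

MU_r = 6/r, MU_q = 3.
MRS = 6/r ÷ 3.
Tangency: set MRS = p_r/p_q = 8/8 = 1.
MRS depends only on r: 2/r = 1 ⇒ r* = 2/1 = 2.
From the budget, 8·q = 144 − 8·2 = 128, so q* = 16.

r* = 2, q* = 16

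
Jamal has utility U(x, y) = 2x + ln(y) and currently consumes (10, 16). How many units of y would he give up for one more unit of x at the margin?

MRS = 32

MU_x = 2, MU_y = 1/y.
MRS = 2 ÷ (1/y).
At (10, 16): MRS = 32.
So at (10, 16) the consumer would give up 32 units of y for one more unit of x.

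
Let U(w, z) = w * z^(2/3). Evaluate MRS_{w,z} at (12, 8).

MU_w = z^(2/3) and MU_z = 2/3·w·z^(-1/3).
MRS = MU_w/MU_z = (1.5)·z/w.
At (12, 8): MRS = 1.
So at (12, 8) the consumer would give up 1 units of z for one more unit of w.

MRS = 1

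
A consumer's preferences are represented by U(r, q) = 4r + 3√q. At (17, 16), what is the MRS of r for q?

MRS = 32/3

MU_r = 4, MU_q = 3/(2√q).
MRS = 4 ÷ (3/(2√q)).
At (17, 16): MRS = 32/3.
The indifference curve has slope −32/3 at this bundle.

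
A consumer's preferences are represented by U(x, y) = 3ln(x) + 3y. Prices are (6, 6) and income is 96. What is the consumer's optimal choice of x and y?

x* = 1, y* = 15

MU_x = 3/x, MU_y = 3.
MRS = 3/x ÷ 3.
Tangency: set MRS = p_x/p_y = 6/6 = 1.
MRS depends only on x: 1/x = 1 ⇒ x* = 1/1 = 1.
From the budget, 6·y = 96 − 6·1 = 90, so y* = 15.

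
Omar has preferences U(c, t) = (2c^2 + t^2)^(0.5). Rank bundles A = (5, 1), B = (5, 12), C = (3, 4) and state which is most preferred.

Evaluate utility at each bundle:
U(A) = 7.141.
U(B) = 13.928.
U(C) = 5.831.
Highest utility is B, so B ≻ A ≻ C.

Bundle B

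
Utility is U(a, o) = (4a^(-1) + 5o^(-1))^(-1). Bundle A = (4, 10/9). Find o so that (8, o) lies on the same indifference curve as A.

U depends on (a, o) only through S = 4a^(-1) + 5o^(-1), so equal utility means equal S. At (4, 10/9): S = 5.5.
With a = 8: 4·8^(-1) = 0.5, so 5o^(-1) = 5.5 − 0.5 = 5, i.e. o^(-1) = 1.
Hence o = 1/1 = 1.
Check: U(8, 1) = 0.1818.

o = 1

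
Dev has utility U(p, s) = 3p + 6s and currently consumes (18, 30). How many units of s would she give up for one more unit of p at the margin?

MRS = 0.5

MU_p = 3, MU_s = 6, so MRS = 3/6 = 0.5 at every bundle.
At (18, 30): MRS = 0.5.
That is, one extra unit of p is worth 0.5 units of s at the margin.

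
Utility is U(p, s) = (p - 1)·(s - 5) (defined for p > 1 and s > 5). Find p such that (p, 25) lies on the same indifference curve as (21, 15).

p = 11

U(21, 15) = 200.
Set U(p, 25) = 200 and solve.
With s = 25: (25 − 5) = 20, so (p − 1) = 200/20 = 10.
So p = 1 + 10 = 11.
Check: U(11, 25) = 200.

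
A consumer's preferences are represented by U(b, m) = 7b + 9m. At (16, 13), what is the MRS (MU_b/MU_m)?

MU_b = 7, MU_m = 9, so MRS = 7/9 at every bundle.
At (16, 13): MRS = 7/9.
That is, one extra unit of b is worth 7/9 units of m at the margin.

MRS = 7/9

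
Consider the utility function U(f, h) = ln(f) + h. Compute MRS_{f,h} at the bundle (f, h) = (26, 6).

MU_f = 1/f, MU_h = 1.
MRS = 1/f ÷ 1.
At (26, 6): MRS = 1/26.
So at (26, 6) the consumer would give up 1/26 units of h for one more unit of f.

MRS = 1/26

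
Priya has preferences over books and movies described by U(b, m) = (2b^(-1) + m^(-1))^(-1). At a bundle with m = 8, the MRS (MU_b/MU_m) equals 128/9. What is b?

b = 3

For CES with ρ = -1, MRS = (2/1)·(m/b)^2.
Setting (2/1)·(8/b)^2 = 128/9 gives (8/b)^2 = 64/9, so 8/b = 8/3 and b = 3.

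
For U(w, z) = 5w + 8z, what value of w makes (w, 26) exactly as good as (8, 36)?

w = 24

U(8, 36) = 328.
Set U(w, 26) = 328 and solve.
5w + 8·26 = 328 ⇒ 5w = 120 ⇒ w = 24.
Check: U(24, 26) = 328.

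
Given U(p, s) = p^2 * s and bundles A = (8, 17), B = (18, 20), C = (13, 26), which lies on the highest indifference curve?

Evaluate utility at each bundle:
U(A) = 1088.
U(B) = 6480.
U(C) = 4394.
Highest utility is B, so B ≻ C ≻ A.

Bundle B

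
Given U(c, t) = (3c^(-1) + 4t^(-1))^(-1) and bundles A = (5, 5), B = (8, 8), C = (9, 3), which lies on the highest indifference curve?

Bundle B

Evaluate utility at each bundle:
U(A) = 0.714.
U(B) = 1.143.
U(C) = 0.600.
Highest utility is B, so B ≻ A ≻ C.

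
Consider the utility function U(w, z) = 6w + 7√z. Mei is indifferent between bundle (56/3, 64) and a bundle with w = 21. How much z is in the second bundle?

U(56/3, 64) = 168.
Set U(21, z) = 168 and solve.
With w = 21: 7√z = 168 − 6·21 = 42, so √z = 6 and z = 36.
Check: U(21, 36) = 168.

z = 36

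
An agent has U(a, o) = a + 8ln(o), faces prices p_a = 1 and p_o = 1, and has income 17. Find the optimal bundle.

MU_a = 1, MU_o = 8/o.
MRS = 1 ÷ (8/o).
Tangency: set MRS = p_a/p_o = 1/1 = 1.
MRS depends only on o: 0.125·o = 1 ⇒ o* = 1/0.125 = 8.
From the budget, 1·a = 17 − 1·8 = 9, so a* = 9.

a* = 9, o* = 8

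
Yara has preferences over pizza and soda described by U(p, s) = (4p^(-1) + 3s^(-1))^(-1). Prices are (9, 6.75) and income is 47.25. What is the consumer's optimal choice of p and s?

For CES with ρ = -1, MRS = (4/3)·(s/p)^2.
Tangency: set MRS = p_p/p_s = 9/6.75 = 4/3.
So (s/p)^2 = 1; taking the square root, s/p = 1, i.e. s = p.
Substitute into the budget 9·p + 6.75·s = 47.25: 15.75·p = 47.25, so p* = 3 and s* = 3.

p* = 3, s* = 3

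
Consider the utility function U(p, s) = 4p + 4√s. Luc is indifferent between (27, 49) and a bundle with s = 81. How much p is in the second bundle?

p = 25

U(27, 49) = 136.
Set U(p, 81) = 136 and solve.
With s = 81: √81 = 9, so 4p = 136 − 4·9 = 100 and p = 25.
Check: U(25, 81) = 136.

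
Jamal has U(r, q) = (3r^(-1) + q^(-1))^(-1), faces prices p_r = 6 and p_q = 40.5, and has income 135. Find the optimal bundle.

r* = 9, q* = 2

For CES with ρ = -1, MRS = (3/1)·(q/r)^2.
Tangency: set MRS = p_r/p_q = 6/40.5 = 4/27.
So (q/r)^2 = 4/81; taking the square root, q/r = 2/9, i.e. q = (2/9)·r.
Substitute into the budget 6·r + 40.5·q = 135: 15·r = 135, so r* = 9 and q* = (2/9)·9 = 2.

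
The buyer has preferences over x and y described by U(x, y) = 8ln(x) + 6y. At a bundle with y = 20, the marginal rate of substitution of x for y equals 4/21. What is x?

MU_x = 8/x, MU_y = 6.
MRS = 8/x ÷ 6.
MRS depends only on x: (4/3)/x = 4/21 ⇒ x = (4/3)/(4/21) = 7.

x = 7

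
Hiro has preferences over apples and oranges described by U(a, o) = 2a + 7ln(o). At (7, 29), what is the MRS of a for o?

MRS = 58/7

MU_a = 2, MU_o = 7/o.
MRS = 2 ÷ (7/o).
At (7, 29): MRS = 58/7.
That is, one extra unit of a is worth 58/7 units of o at the margin.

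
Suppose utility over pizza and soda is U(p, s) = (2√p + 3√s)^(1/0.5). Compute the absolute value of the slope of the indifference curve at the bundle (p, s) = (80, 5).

For CES with ρ = 0.5, MRS = (2/3)·√(s/p).
At (80, 5): MRS = 1/6.
So at (80, 5) the consumer would give up 1/6 units of s for one more unit of p.

MRS = 1/6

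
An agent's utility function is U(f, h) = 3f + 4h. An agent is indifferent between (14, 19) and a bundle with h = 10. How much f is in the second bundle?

f = 26

U(14, 19) = 118.
Set U(f, 10) = 118 and solve.
3f + 4·10 = 118 ⇒ 3f = 78 ⇒ f = 26.
Check: U(26, 10) = 118.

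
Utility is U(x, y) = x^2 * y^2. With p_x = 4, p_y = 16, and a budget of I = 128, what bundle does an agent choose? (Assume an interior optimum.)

x* = 16, y* = 4

MU_x = 2·x·y^2 and MU_y = 2·x^2·y.
MRS = MU_x/MU_y = y/x.
Tangency: set MRS = p_x/p_y = 4/16 = 0.25.
So y/x = 0.25, i.e. y = 0.25·x.
Substitute into the budget 4·x + 16·y = 128: 8·x = 128, so x* = 16.
Then y* = 0.25·16 = 4.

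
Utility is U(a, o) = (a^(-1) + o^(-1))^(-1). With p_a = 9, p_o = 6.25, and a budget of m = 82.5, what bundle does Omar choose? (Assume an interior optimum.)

For CES with ρ = -1, MRS = (o/a)^2.
Tangency: set MRS = p_a/p_o = 9/6.25 = 36/25.
So (o/a)^2 = 36/25; taking the square root, o/a = 1.2, i.e. o = 1.2·a.
Substitute into the budget 9·a + 6.25·o = 82.5: 16.5·a = 82.5, so a* = 5 and o* = 1.2·5 = 6.

a* = 5, o* = 6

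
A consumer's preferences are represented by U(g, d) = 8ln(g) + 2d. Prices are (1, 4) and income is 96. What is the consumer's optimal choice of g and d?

MU_g = 8/g, MU_d = 2.
MRS = 8/g ÷ 2.
Tangency: set MRS = p_g/p_d = 1/4 = 0.25.
MRS depends only on g: 4/g = 0.25 ⇒ g* = 4/0.25 = 16.
From the budget, 4·d = 96 − 1·16 = 80, so d* = 20.

g* = 16, d* = 20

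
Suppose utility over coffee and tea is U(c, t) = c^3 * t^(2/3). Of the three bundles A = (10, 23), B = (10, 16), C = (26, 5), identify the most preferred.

Evaluate utility at each bundle:
U(A) = 8087.579.
U(B) = 6349.604.
U(C) = 51392.536.
Highest utility is C, so C ≻ A ≻ B.

Bundle C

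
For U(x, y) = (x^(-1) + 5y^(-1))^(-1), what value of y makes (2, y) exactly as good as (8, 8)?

U depends on (x, y) only through S = x^(-1) + 5y^(-1), so equal utility means equal S. At (8, 8): S = 0.75.
With x = 2: 2^(-1) = 0.5, so 5y^(-1) = 0.75 − 0.5 = 0.25, i.e. y^(-1) = 0.05.
Hence y = 1/0.05 = 20.
Check: U(2, 20) = 1.3333.

y = 20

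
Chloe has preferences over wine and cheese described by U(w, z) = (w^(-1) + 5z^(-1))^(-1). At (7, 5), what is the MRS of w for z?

MRS = 5/49

For CES with ρ = -1, MRS = (1/5)·(z/w)^2.
At (7, 5): MRS = 5/49.
That is, one extra unit of w is worth 5/49 units of z at the margin.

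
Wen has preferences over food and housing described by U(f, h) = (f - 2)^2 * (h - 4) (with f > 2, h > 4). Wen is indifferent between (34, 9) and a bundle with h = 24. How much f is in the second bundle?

U(34, 9) = 5120.
Set U(f, 24) = 5120 and solve.
With h = 24: (24 − 4) = 20, so (f − 2)^2 = 5120/20 = 256.
Taking the square root (with f > 2): f − 2 = 16, so f = 18.
Check: U(18, 24) = 5120.

f = 18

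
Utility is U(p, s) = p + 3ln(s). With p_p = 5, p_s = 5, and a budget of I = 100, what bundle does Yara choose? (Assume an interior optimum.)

p* = 17, s* = 3

MU_p = 1, MU_s = 3/s.
MRS = 1 ÷ (3/s).
Tangency: set MRS = p_p/p_s = 5/5 = 1.
MRS depends only on s: (1/3)·s = 1 ⇒ s* = 1/(1/3) = 3.
From the budget, 5·p = 100 − 5·3 = 85, so p* = 17.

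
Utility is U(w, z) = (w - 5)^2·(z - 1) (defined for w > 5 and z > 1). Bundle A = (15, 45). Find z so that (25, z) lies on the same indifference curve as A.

z = 12

U(15, 45) = 4400.
Set U(25, z) = 4400 and solve.
With w = 25: (25 − 5)^2 = 400, so (z − 1) = 4400/400 = 11.
So z = 1 + 11 = 12.
Check: U(25, 12) = 4400.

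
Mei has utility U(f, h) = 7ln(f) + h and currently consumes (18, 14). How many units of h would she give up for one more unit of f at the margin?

MU_f = 7/f, MU_h = 1.
MRS = 7/f ÷ 1.
At (18, 14): MRS = 7/18.
That is, one extra unit of f is worth 7/18 units of h at the margin.

MRS = 7/18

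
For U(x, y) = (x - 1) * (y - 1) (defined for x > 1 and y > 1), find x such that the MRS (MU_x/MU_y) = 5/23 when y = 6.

x = 24

MU_x = (y−1), MU_y = (x−1).
MRS = (y−1)/(x−1).
Substitute y = 6: MRS = 5/(x − 1). Setting this equal to 5/23 gives x − 1 = 5/(5/23) = 23, so x = 24.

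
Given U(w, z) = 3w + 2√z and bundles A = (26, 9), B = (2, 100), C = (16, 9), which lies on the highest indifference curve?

Evaluate utility at each bundle:
U(A) = 84.000.
U(B) = 26.000.
U(C) = 54.000.
Highest utility is A, so A ≻ C ≻ B.

Bundle A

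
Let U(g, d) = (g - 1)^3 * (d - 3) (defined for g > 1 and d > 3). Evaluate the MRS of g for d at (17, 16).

MU_g = 3·(g−1)^2·(d−3), MU_d = (g−1)^3.
MRS = (3/1)·(d−3)/(g−1).
At (17, 16): MRS = 39/16.
That is, one extra unit of g is worth 39/16 units of d at the margin.

MRS = 39/16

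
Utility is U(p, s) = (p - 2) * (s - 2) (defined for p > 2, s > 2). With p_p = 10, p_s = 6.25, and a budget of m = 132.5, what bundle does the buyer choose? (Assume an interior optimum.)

p* = 7, s* = 10

MU_p = (s−2), MU_s = (p−2).
MRS = (s−2)/(p−2).
Tangency: set MRS = p_p/p_s = 10/6.25 = 1.6.
So (s − 2)/(p − 2) = 1.6, i.e. (s − 2) = 1.6·(p − 2).
Rewrite the budget in excess-of-subsistence terms: 10·(p − 2) + 6.25·(s − 2) = 132.5 − 10·2 − 6.25·2 = 100.
Substituting, 20·(p − 2) = 100, so p − 2 = 5 and p* = 7.
Then s − 2 = 1.6·5 = 8, so s* = 10.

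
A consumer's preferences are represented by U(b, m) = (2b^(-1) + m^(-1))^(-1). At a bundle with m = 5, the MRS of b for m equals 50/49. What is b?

For CES with ρ = -1, MRS = (2/1)·(m/b)^2.
Setting (2/1)·(5/b)^2 = 50/49 gives (5/b)^2 = 25/49, so 5/b = 5/7 and b = 7.

b = 7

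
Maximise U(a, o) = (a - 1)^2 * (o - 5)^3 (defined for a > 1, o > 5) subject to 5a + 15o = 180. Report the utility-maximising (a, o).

MU_a = 2·(a−1)·(o−5)^3, MU_o = 3·(a−1)^2·(o−5)^2.
MRS = (2/3)·(o−5)/(a−1).
Tangency: set MRS = p_a/p_o = 5/15 = 1/3.
So (2/3)·(o − 5)/(a − 1) = 1/3, i.e. (o − 5) = 0.5·(a − 1).
Rewrite the budget in excess-of-subsistence terms: 5·(a − 1) + 15·(o − 5) = 180 − 5·1 − 15·5 = 100.
Substituting, 12.5·(a − 1) = 100, so a − 1 = 8 and a* = 9.
Then o − 5 = 0.5·8 = 4, so o* = 9.

a* = 9, o* = 9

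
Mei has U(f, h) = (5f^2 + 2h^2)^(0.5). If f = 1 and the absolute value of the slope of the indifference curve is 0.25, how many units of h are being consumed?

For CES with ρ = 2, MRS = (5/2)·(h/f)^(-1).
Setting (5/2)·(h/1)^(-1) = 0.25 gives (h/1)^(-1) = 0.1, so h/1 = 10 and h = 10.

h = 10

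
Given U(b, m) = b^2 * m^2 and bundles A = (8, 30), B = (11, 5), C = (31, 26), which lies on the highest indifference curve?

Evaluate utility at each bundle:
U(A) = 57600.
U(B) = 3025.
U(C) = 649636.
Highest utility is C, so C ≻ A ≻ B.

Bundle C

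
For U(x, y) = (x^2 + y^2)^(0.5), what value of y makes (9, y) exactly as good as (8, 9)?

y = 8

U depends on (x, y) only through S = x^2 + y^2, so equal utility means equal S. At (8, 9): S = 145.
With x = 9: 9^2 = 81, so y^2 = 145 − 81 = 64.
Hence y = √64 = 8.
Check: U(9, 8) = 12.0416.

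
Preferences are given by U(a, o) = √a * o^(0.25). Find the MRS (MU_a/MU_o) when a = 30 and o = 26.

MU_a = 0.5·a^(-0.5)·o^(0.25) and MU_o = 0.25·√a·o^(-0.75).
MRS = MU_a/MU_o = (2)·o/a.
At (30, 26): MRS = 26/15.
The indifference curve has slope −26/15 at this bundle.

MRS = 26/15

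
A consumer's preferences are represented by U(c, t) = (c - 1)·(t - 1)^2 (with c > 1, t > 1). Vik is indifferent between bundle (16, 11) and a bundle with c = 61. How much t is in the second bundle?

t = 6

U(16, 11) = 1500.
Set U(61, t) = 1500 and solve.
With c = 61: (61 − 1) = 60, so (t − 1)^2 = 1500/60 = 25.
Taking the square root (with t > 1): t − 1 = 5, so t = 6.
Check: U(61, 6) = 1500.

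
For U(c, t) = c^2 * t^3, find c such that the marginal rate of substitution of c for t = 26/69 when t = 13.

c = 23

MU_c = 2·c·t^3 and MU_t = 3·c^2·t^2.
MRS = MU_c/MU_t = (2/3)·t/c.
Substitute t = 13: MRS = (26/3)/c. Setting (26/3)/c = 26/69 gives c = (26/3)/(26/69) = 23.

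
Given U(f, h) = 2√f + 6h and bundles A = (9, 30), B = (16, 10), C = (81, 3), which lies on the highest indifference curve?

Bundle A

Evaluate utility at each bundle:
U(A) = 186.000.
U(B) = 68.000.
U(C) = 36.000.
Highest utility is A, so A ≻ B ≻ C.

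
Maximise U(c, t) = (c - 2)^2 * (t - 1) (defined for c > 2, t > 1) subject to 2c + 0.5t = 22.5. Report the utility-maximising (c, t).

MU_c = 2·(c−2)·(t−1), MU_t = (c−2)^2.
MRS = (2/1)·(t−1)/(c−2).
Tangency: set MRS = p_c/p_t = 2/0.5 = 4.
So (2/1)·(t − 1)/(c − 2) = 4, i.e. (t − 1) = 2·(c − 2).
Rewrite the budget in excess-of-subsistence terms: 2·(c − 2) + 0.5·(t − 1) = 22.5 − 2·2 − 0.5·1 = 18.
Substituting, 3·(c − 2) = 18, so c − 2 = 6 and c* = 8.
Then t − 1 = 2·6 = 12, so t* = 13.

c* = 8, t* = 13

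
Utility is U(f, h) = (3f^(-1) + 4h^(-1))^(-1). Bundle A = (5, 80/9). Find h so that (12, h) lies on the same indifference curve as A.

U depends on (f, h) only through S = 3f^(-1) + 4h^(-1), so equal utility means equal S. At (5, 80/9): S = 1.05.
With f = 12: 3·12^(-1) = 0.25, so 4h^(-1) = 1.05 − 0.25 = 0.8, i.e. h^(-1) = 0.2.
Hence h = 1/0.2 = 5.
Check: U(12, 5) = 0.9524.

h = 5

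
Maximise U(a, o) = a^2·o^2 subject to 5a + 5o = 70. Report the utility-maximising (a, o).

a* = 7, o* = 7

MU_a = 2·a·o^2 and MU_o = 2·a^2·o.
MRS = MU_a/MU_o = o/a.
Tangency: set MRS = p_a/p_o = 5/5 = 1.
So o/a = 1, i.e. o = a.
Substitute into the budget 5·a + 5·o = 70: 10·a = 70, so a* = 7.
Then o* = 7.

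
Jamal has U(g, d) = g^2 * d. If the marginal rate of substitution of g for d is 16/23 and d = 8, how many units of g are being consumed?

MU_g = 2·g·d and MU_d = g^2.
MRS = MU_g/MU_d = (2/1)·d/g.
Substitute d = 8: MRS = 16/g. Setting 16/g = 16/23 gives g = 16/(16/23) = 23.

g = 23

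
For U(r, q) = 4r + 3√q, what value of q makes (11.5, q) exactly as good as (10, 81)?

q = 49

U(10, 81) = 67.
Set U(11.5, q) = 67 and solve.
With r = 11.5: 3√q = 67 − 4·11.5 = 21, so √q = 7 and q = 49.
Check: U(11.5, 49) = 67.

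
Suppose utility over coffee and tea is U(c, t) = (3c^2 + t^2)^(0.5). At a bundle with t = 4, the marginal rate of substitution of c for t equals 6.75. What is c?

For CES with ρ = 2, MRS = (3/1)·(t/c)^(-1).
Setting (3/1)·(4/c)^(-1) = 6.75 gives (4/c)^(-1) = 2.25, so 4/c = 4/9 and c = 9.

c = 9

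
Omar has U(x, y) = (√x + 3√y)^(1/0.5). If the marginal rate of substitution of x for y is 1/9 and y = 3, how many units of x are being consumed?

For CES with ρ = 0.5, MRS = (1/3)·√(y/x).
Setting (1/3)·√(3/x) = 1/9 gives √(3/x) = 1/3, so 3/x = 1/9 and x = 27.

x = 27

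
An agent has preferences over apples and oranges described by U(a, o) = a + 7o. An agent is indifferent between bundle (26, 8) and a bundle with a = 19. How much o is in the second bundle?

U(26, 8) = 82.
Set U(19, o) = 82 and solve.
19 + 7o = 82 ⇒ 7o = 63 ⇒ o = 9.
Check: U(19, 9) = 82.

o = 9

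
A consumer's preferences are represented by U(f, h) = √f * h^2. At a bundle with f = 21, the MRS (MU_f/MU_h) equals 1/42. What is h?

MU_f = 0.5·f^(-0.5)·h^2 and MU_h = 2·√f·h.
MRS = MU_f/MU_h = (0.25)·h/f.
Substitute f = 21: MRS = h/84. Setting h/84 = 1/42 gives h = (1/42)·84 = 2.

h = 2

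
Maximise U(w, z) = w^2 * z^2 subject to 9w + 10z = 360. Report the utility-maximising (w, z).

MU_w = 2·w·z^2 and MU_z = 2·w^2·z.
MRS = MU_w/MU_z = z/w.
Tangency: set MRS = p_w/p_z = 9/10 = 0.9.
So z/w = 0.9, i.e. z = 0.9·w.
Substitute into the budget 9·w + 10·z = 360: 18·w = 360, so w* = 20.
Then z* = 0.9·20 = 18.

w* = 20, z* = 18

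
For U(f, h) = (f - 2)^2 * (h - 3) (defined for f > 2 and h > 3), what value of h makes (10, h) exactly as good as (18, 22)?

h = 79

U(18, 22) = 4864.
Set U(10, h) = 4864 and solve.
With f = 10: (10 − 2)^2 = 64, so (h − 3) = 4864/64 = 76.
So h = 3 + 76 = 79.
Check: U(10, 79) = 4864.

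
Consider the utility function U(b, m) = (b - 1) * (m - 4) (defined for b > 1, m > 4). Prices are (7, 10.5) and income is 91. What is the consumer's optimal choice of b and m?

MU_b = (m−4), MU_m = (b−1).
MRS = (m−4)/(b−1).
Tangency: set MRS = p_b/p_m = 7/10.5 = 2/3.
So (m − 4)/(b − 1) = 2/3, i.e. (m − 4) = (2/3)·(b − 1).
Rewrite the budget in excess-of-subsistence terms: 7·(b − 1) + 10.5·(m − 4) = 91 − 7·1 − 10.5·4 = 42.
Substituting, 14·(b − 1) = 42, so b − 1 = 3 and b* = 4.
Then m − 4 = (2/3)·3 = 2, so m* = 6.

b* = 4, m* = 6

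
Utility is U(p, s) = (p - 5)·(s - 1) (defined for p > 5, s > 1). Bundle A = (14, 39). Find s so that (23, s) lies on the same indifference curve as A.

s = 20

U(14, 39) = 342.
Set U(23, s) = 342 and solve.
With p = 23: (23 − 5) = 18, so (s − 1) = 342/18 = 19.
So s = 1 + 19 = 20.
Check: U(23, 20) = 342.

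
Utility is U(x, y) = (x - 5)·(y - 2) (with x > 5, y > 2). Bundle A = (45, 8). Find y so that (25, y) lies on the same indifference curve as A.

U(45, 8) = 240.
Set U(25, y) = 240 and solve.
With x = 25: (25 − 5) = 20, so (y − 2) = 240/20 = 12.
So y = 2 + 12 = 14.
Check: U(25, 14) = 240.

y = 14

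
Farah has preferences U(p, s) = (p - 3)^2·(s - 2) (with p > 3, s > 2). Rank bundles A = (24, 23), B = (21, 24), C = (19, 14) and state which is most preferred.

Evaluate utility at each bundle:
U(A) = 9261.
U(B) = 7128.
U(C) = 3072.
Highest utility is A, so A ≻ B ≻ C.

Bundle A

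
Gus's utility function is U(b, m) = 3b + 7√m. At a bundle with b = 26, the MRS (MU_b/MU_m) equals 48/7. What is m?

MU_b = 3, MU_m = 7/(2√m).
MRS = 3 ÷ (7/(2√m)).
MRS depends only on m: (6/7)·√m = 48/7 ⇒ √m = (48/7)/(6/7) = 8 ⇒ m = 64.

m = 64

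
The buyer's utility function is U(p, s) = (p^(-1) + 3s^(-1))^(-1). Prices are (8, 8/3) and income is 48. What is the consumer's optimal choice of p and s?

For CES with ρ = -1, MRS = (1/3)·(s/p)^2.
Tangency: set MRS = p_p/p_s = 8/(8/3) = 3.
So (s/p)^2 = 9; taking the square root, s/p = 3, i.e. s = 3·p.
Substitute into the budget 8·p + (8/3)·s = 48: 16·p = 48, so p* = 3 and s* = 3·3 = 9.

p* = 3, s* = 9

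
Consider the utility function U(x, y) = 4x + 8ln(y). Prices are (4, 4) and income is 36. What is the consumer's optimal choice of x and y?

MU_x = 4, MU_y = 8/y.
MRS = 4 ÷ (8/y).
Tangency: set MRS = p_x/p_y = 4/4 = 1.
MRS depends only on y: 0.5·y = 1 ⇒ y* = 1/0.5 = 2.
From the budget, 4·x = 36 − 4·2 = 28, so x* = 7.

x* = 7, y* = 2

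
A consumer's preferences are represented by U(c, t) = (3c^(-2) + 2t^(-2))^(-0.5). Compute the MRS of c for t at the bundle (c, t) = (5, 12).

For CES with ρ = -2, MRS = (3/2)·(t/c)^3.
At (5, 12): MRS = 2592/125.
The indifference curve has slope −2592/125 at this bundle.

MRS = 2592/125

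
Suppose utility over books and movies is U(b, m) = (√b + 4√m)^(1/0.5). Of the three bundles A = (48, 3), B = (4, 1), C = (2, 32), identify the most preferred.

Bundle C

Evaluate utility at each bundle:
U(A) = 192.000.
U(B) = 36.000.
U(C) = 578.000.
Highest utility is C, so C ≻ A ≻ B.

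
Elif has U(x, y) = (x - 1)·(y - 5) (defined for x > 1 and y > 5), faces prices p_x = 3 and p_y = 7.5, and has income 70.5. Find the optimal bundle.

x* = 6, y* = 7

MU_x = (y−5), MU_y = (x−1).
MRS = (y−5)/(x−1).
Tangency: set MRS = p_x/p_y = 3/7.5 = 0.4.
So (y − 5)/(x − 1) = 0.4, i.e. (y − 5) = 0.4·(x − 1).
Rewrite the budget in excess-of-subsistence terms: 3·(x − 1) + 7.5·(y − 5) = 70.5 − 3·1 − 7.5·5 = 30.
Substituting, 6·(x − 1) = 30, so x − 1 = 5 and x* = 6.
Then y − 5 = 0.4·5 = 2, so y* = 7.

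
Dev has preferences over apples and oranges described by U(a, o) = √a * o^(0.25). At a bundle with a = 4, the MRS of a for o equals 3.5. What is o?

MU_a = 0.5·a^(-0.5)·o^(0.25) and MU_o = 0.25·√a·o^(-0.75).
MRS = MU_a/MU_o = (2)·o/a.
Substitute a = 4: MRS = o/2. Setting o/2 = 3.5 gives o = 3.5·2 = 7.

o = 7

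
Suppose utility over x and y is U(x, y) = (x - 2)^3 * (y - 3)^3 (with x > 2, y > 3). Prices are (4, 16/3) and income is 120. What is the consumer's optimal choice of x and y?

x* = 14, y* = 12

MU_x = 3·(x−2)^2·(y−3)^3, MU_y = 3·(x−2)^3·(y−3)^2.
MRS = (y−3)/(x−2).
Tangency: set MRS = p_x/p_y = 4/(16/3) = 0.75.
So (y − 3)/(x − 2) = 0.75, i.e. (y − 3) = 0.75·(x − 2).
Rewrite the budget in excess-of-subsistence terms: 4·(x − 2) + (16/3)·(y − 3) = 120 − 4·2 − (16/3)·3 = 96.
Substituting, 8·(x − 2) = 96, so x − 2 = 12 and x* = 14.
Then y − 3 = 0.75·12 = 9, so y* = 12.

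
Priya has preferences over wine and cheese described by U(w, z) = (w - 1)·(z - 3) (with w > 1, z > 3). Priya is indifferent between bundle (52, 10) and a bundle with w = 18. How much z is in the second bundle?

z = 24

U(52, 10) = 357.
Set U(18, z) = 357 and solve.
With w = 18: (18 − 1) = 17, so (z − 3) = 357/17 = 21.
So z = 3 + 21 = 24.
Check: U(18, 24) = 357.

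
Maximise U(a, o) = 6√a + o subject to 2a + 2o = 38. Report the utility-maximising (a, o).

MU_a = 6/(2√a), MU_o = 1.
MRS = 6/(2√a) ÷ 1.
Tangency: set MRS = p_a/p_o = 2/2 = 1.
MRS depends only on a: 3/√a = 1 ⇒ √a = 3/1 = 3 ⇒ a* = 9.
From the budget, 2·o = 38 − 2·9 = 20, so o* = 10.

a* = 9, o* = 10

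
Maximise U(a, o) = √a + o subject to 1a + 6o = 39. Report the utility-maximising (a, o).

a* = 9, o* = 5

MU_a = 1/(2√a), MU_o = 1.
MRS = 1/(2√a) ÷ 1.
Tangency: set MRS = p_a/p_o = 1/6.
MRS depends only on a: 0.5/√a = 1/6 ⇒ √a = 0.5/(1/6) = 3 ⇒ a* = 9.
From the budget, 6·o = 39 − 1·9 = 30, so o* = 5.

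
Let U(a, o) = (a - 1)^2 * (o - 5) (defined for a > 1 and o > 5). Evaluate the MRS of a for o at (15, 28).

MRS = 23/7

MU_a = 2·(a−1)·(o−5), MU_o = (a−1)^2.
MRS = (2/1)·(o−5)/(a−1).
At (15, 28): MRS = 23/7.
That is, one extra unit of a is worth 23/7 units of o at the margin.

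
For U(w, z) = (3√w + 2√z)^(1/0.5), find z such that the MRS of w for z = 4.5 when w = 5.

z = 45

For CES with ρ = 0.5, MRS = (3/2)·√(z/w).
Setting (3/2)·√(z/5) = 4.5 gives √(z/5) = 3, so z/5 = 9 and z = 45.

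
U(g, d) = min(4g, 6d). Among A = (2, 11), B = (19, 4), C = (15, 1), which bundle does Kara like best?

Bundle B

Evaluate utility at each bundle:
U(A) = 8.
U(B) = 24.
U(C) = 6.
Highest utility is B, so B ≻ A ≻ C.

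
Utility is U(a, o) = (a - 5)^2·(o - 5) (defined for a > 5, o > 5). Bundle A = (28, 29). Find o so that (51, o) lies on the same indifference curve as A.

U(28, 29) = 12696.
Set U(51, o) = 12696 and solve.
With a = 51: (51 − 5)^2 = 2116, so (o − 5) = 12696/2116 = 6.
So o = 5 + 6 = 11.
Check: U(51, 11) = 12696.

o = 11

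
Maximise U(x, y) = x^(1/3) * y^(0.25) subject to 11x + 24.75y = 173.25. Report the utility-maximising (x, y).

x* = 9, y* = 3

MU_x = 1/3·x^(-2/3)·y^(0.25) and MU_y = 0.25·x^(1/3)·y^(-0.75).
MRS = MU_x/MU_y = (4/3)·y/x.
Tangency: set MRS = p_x/p_y = 11/24.75 = 4/9.
So (4/3)·y/x = 4/9, i.e. y = (1/3)·x.
Substitute into the budget 11·x + 24.75·y = 173.25: 19.25·x = 173.25, so x* = 9.
Then y* = (1/3)·9 = 3.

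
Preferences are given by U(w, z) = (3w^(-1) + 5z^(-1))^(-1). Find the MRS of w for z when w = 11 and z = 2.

For CES with ρ = -1, MRS = (3/5)·(z/w)^2.
At (11, 2): MRS = 12/605.
The indifference curve has slope −12/605 at this bundle.

MRS = 12/605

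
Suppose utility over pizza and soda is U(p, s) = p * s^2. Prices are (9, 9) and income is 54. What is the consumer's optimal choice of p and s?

p* = 2, s* = 4

MU_p = s^2 and MU_s = 2·p·s.
MRS = MU_p/MU_s = (1/2)·s/p.
Tangency: set MRS = p_p/p_s = 9/9 = 1.
So (1/2)·s/p = 1, i.e. s = 2·p.
Substitute into the budget 9·p + 9·s = 54: 27·p = 54, so p* = 2.
Then s* = 2·2 = 4.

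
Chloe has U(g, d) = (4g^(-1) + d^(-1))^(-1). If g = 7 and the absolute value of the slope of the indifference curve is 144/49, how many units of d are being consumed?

For CES with ρ = -1, MRS = (4/1)·(d/g)^2.
Setting (4/1)·(d/7)^2 = 144/49 gives (d/7)^2 = 36/49, so d/7 = 6/7 and d = 6.

d = 6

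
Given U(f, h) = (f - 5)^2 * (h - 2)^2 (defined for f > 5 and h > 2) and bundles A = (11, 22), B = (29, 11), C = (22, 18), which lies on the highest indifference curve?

Evaluate utility at each bundle:
U(A) = 14400.
U(B) = 46656.
U(C) = 73984.
Highest utility is C, so C ≻ B ≻ A.

Bundle C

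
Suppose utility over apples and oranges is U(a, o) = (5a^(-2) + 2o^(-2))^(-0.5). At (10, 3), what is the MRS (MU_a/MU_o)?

For CES with ρ = -2, MRS = (5/2)·(o/a)^3.
At (10, 3): MRS = 27/400.
That is, one extra unit of a is worth 27/400 units of o at the margin.

MRS = 27/400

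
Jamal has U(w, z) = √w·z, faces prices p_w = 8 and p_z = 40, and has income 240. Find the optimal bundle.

MU_w = 0.5·w^(-0.5)·z and MU_z = √w.
MRS = MU_w/MU_z = (0.5)·z/w.
Tangency: set MRS = p_w/p_z = 8/40 = 0.2.
So (0.5)·z/w = 0.2, i.e. z = 0.4·w.
Substitute into the budget 8·w + 40·z = 240: 24·w = 240, so w* = 10.
Then z* = 0.4·10 = 4.

w* = 10, z* = 4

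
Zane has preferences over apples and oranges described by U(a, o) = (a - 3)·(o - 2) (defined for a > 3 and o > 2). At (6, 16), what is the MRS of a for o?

MU_a = (o−2), MU_o = (a−3).
MRS = (o−2)/(a−3).
At (6, 16): MRS = 14/3.
So at (6, 16) the consumer would give up 14/3 units of o for one more unit of a.

MRS = 14/3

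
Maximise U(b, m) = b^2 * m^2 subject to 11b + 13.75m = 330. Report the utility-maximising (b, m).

MU_b = 2·b·m^2 and MU_m = 2·b^2·m.
MRS = MU_b/MU_m = m/b.
Tangency: set MRS = p_b/p_m = 11/13.75 = 0.8.
So m/b = 0.8, i.e. m = 0.8·b.
Substitute into the budget 11·b + 13.75·m = 330: 22·b = 330, so b* = 15.
Then m* = 0.8·15 = 12.

b* = 15, m* = 12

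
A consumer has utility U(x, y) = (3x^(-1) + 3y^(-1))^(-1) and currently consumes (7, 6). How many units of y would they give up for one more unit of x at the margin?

MRS = 36/49

For CES with ρ = -1, MRS = (y/x)^2.
At (7, 6): MRS = 36/49.
That is, one extra unit of x is worth 36/49 units of y at the margin.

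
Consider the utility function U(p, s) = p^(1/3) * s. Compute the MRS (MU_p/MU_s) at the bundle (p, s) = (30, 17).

MRS = 17/90

MU_p = 1/3·p^(-2/3)·s and MU_s = p^(1/3).
MRS = MU_p/MU_s = (1/3)·s/p.
At (30, 17): MRS = 17/90.
So at (30, 17) the consumer would give up 17/90 units of s for one more unit of p.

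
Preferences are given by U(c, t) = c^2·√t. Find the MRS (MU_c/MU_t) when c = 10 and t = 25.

MRS = 10

MU_c = 2·c·√t and MU_t = 0.5·c^2·t^(-0.5).
MRS = MU_c/MU_t = (4)·t/c.
At (10, 25): MRS = 10.
That is, one extra unit of c is worth 10 units of t at the margin.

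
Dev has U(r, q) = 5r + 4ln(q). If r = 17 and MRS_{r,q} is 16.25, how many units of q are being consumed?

MU_r = 5, MU_q = 4/q.
MRS = 5 ÷ (4/q).
MRS depends only on q: 1.25·q = 16.25 ⇒ q = 16.25/1.25 = 13.

q = 13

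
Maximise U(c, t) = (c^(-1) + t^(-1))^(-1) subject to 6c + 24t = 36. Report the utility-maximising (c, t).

For CES with ρ = -1, MRS = (t/c)^2.
Tangency: set MRS = p_c/p_t = 6/24 = 0.25.
So (t/c)^2 = 0.25; taking the square root, t/c = 0.5, i.e. t = 0.5·c.
Substitute into the budget 6·c + 24·t = 36: 18·c = 36, so c* = 2 and t* = 0.5·2 = 1.

c* = 2, t* = 1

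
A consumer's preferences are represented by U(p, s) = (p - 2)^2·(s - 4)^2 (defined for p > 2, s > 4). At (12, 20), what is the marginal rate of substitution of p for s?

MU_p = 2·(p−2)·(s−4)^2, MU_s = 2·(p−2)^2·(s−4).
MRS = (s−4)/(p−2).
At (12, 20): MRS = 1.6.
That is, one extra unit of p is worth 1.6 units of s at the margin.

MRS = 1.6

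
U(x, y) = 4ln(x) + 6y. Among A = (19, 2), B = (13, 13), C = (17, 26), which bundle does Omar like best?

Evaluate utility at each bundle:
U(A) = 23.778.
U(B) = 88.260.
U(C) = 167.333.
Highest utility is C, so C ≻ B ≻ A.

Bundle C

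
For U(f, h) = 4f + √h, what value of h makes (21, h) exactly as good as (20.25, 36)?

h = 9

U(20.25, 36) = 87.
Set U(21, h) = 87 and solve.
With f = 21: √h = 87 − 4·21 = 3, so √h = 3 and h = 9.
Check: U(21, 9) = 87.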